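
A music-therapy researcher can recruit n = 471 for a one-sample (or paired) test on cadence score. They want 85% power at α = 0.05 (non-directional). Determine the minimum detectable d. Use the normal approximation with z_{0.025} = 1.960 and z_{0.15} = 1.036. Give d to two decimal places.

For a single sample (or paired design) of n = 471: d_min = (z_{α/2} + z_β)/√n.
z-sum = 1.960 + 1.036 = 2.996.
d_min = 2.996 / √471 = 2.996 / 21.703 = 0.138.

d_min ≈ 0.14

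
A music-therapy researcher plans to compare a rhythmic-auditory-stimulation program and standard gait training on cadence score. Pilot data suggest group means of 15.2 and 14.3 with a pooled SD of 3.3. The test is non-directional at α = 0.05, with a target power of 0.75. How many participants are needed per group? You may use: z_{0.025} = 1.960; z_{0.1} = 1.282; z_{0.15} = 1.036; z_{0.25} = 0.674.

n = 187 per group

Cohen's d = |M₁ − M₂| / SD_pooled = |15.2 − 14.3| / 3.3 = 0.9 / 3.3 = 0.273.
For two independent groups with equal n: n = 2·((z_{α/2} + z_β) / d)².
z_{α/2} + z_β = 1.960 + 0.674 = 2.634.
n = 2 × (2.634 / 0.273)² = 2 × 9.648² = 2 × 93.09 = 186.2.
Round up to the next whole participant.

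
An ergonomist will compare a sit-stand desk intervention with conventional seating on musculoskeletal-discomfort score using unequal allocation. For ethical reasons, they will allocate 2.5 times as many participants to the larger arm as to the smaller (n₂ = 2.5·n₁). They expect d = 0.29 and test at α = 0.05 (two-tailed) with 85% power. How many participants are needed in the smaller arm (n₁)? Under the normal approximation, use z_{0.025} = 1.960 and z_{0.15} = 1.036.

n₁ = 150

With allocation ratio k = n₂/n₁ = 2.5, Var(x̄₁−x̄₂) = σ²(1/n₁ + 1/(k·n₁)) = σ²·(k+1)/(k·n₁).
So n₁ = (1 + 1/k)·((z_{α/2} + z_β)/d)² = 1.400 × (2.996/0.29)².
n₁ = 1.400 × 106.73 = 149.4.
Round up: n₁ = 150, giving n₂ = 2.5 × 150 = 375.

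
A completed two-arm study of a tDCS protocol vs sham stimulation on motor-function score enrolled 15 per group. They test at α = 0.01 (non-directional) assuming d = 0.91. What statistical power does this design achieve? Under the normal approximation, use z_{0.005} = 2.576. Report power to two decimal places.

For two equal groups, power = Φ(d·√(n/2) − z_{α/2}).
d·√(n/2) = 0.91 × √(15/2) = 0.91 × 2.739 = 2.492.
z_β = 2.492 − 2.576 = -0.084.
Power = Φ(-0.084) = 0.467.

power ≈ 0.47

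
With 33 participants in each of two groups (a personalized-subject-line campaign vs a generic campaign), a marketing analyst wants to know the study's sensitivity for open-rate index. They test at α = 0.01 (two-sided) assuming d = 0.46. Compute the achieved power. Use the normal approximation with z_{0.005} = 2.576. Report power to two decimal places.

For two equal groups, power = Φ(d·√(n/2) − z_{α/2}).
d·√(n/2) = 0.46 × √(33/2) = 0.46 × 4.062 = 1.869.
z_β = 1.869 − 2.576 = -0.707.
Power = Φ(-0.707) = 0.240.

power ≈ 0.24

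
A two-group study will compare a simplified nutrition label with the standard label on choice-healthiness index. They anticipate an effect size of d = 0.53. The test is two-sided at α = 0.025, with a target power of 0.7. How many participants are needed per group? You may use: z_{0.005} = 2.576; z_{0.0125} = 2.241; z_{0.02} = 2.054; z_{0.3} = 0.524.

For two independent groups with equal n: n = 2·((z_{α/2} + z_β) / d)².
z_{α/2} + z_β = 2.241 + 0.524 = 2.765.
n = 2 × (2.765 / 0.53)² = 2 × 5.217² = 2 × 27.22 = 54.4.
Round up to the next whole participant.

n = 55 per group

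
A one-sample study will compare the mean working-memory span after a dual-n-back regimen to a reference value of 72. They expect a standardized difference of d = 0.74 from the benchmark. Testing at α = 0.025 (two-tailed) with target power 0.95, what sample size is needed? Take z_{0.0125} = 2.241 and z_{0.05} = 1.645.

n = 28

For a one-sample test: n = ((z_{α/2} + z_β) / d)².
z_{α/2} + z_β = 2.241 + 1.645 = 3.886.
n = (3.886 / 0.74)² = 5.251² = 27.58.
Round up.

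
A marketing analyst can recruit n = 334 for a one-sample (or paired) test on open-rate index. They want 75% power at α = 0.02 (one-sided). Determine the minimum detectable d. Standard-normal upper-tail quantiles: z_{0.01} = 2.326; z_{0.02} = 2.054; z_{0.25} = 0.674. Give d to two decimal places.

For a single sample (or paired design) of n = 334: d_min = (z_{α} + z_β)/√n.
z-sum = 2.054 + 0.674 = 2.728.
d_min = 2.728 / √334 = 2.728 / 18.276 = 0.149.

d_min ≈ 0.15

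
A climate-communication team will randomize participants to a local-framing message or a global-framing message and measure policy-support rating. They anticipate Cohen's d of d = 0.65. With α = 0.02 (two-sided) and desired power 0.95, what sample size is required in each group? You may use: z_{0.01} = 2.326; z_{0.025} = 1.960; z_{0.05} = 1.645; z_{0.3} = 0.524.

n = 75 per group

For two independent groups with equal n: n = 2·((z_{α/2} + z_β) / d)².
z_{α/2} + z_β = 2.326 + 1.645 = 3.971.
n = 2 × (3.971 / 0.65)² = 2 × 6.109² = 2 × 37.32 = 74.6.
Round up to the next whole participant.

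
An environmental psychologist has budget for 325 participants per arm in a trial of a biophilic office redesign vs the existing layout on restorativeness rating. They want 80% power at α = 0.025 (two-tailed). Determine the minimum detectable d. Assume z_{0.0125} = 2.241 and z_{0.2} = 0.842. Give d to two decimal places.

For two independent groups of n = 325 each: d_min = (z_{α/2} + z_β)·√(2/n).
z-sum = 2.241 + 0.842 = 3.083.
d_min = 3.083 × √(2/325) = 3.083 × 0.0784 = 0.242.

d_min ≈ 0.24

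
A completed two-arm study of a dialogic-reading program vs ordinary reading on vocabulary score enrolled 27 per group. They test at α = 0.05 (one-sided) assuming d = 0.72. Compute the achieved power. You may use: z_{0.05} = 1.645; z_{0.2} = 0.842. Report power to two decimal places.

For two equal groups, power = Φ(d·√(n/2) − z_{α}).
d·√(n/2) = 0.72 × √(27/2) = 0.72 × 3.674 = 2.645.
z_β = 2.645 − 1.645 = 1.000.
Power = Φ(1.000) = 0.841.

power ≈ 0.84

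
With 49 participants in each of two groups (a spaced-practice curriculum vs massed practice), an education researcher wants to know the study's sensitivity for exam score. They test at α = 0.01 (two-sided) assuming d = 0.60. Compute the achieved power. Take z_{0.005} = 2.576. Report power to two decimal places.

power ≈ 0.65

For two equal groups, power = Φ(d·√(n/2) − z_{α/2}).
d·√(n/2) = 0.60 × √(49/2) = 0.60 × 4.950 = 2.970.
z_β = 2.970 − 2.576 = 0.394.
Power = Φ(0.394) = 0.653.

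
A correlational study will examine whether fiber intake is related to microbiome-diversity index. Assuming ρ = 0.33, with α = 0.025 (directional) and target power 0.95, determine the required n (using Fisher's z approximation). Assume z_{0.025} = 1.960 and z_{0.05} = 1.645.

Fisher's z: C = ½·ln((1+r)/(1−r)) = ½·ln(1.9851) = 0.3428.
n = ((z_{α} + z_β)/C)² + 3.
(1.960 + 1.645) / 0.3428 = 3.605 / 0.3428 = 10.516.
n = 10.516² + 3 = 110.59 + 3 = 113.6.
Round up.

n = 114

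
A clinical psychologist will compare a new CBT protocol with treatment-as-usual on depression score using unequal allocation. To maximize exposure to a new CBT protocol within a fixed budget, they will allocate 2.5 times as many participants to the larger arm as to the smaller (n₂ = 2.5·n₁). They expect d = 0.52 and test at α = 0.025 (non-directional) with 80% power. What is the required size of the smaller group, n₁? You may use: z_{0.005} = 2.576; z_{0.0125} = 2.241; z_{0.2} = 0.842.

With allocation ratio k = n₂/n₁ = 2.5, Var(x̄₁−x̄₂) = σ²(1/n₁ + 1/(k·n₁)) = σ²·(k+1)/(k·n₁).
So n₁ = (1 + 1/k)·((z_{α/2} + z_β)/d)² = 1.400 × (3.083/0.52)².
n₁ = 1.400 × 35.15 = 49.2.
Round up: n₁ = 50, giving n₂ = 2.5 × 50 = 125.

n₁ = 50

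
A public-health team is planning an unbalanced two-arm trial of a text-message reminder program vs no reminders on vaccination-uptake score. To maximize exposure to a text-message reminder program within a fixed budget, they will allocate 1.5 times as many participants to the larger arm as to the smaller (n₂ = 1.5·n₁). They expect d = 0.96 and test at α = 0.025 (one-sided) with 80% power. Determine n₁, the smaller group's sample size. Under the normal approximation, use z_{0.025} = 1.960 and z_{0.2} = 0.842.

n₁ = 15

With allocation ratio k = n₂/n₁ = 1.5, Var(x̄₁−x̄₂) = σ²(1/n₁ + 1/(k·n₁)) = σ²·(k+1)/(k·n₁).
So n₁ = (1 + 1/k)·((z_{α} + z_β)/d)² = 1.667 × (2.802/0.96)².
n₁ = 1.667 × 8.52 = 14.2.
Round up: n₁ = 15, giving n₂ = ⌈1.5 × 15⌉ = ⌈22.5⌉ = 23.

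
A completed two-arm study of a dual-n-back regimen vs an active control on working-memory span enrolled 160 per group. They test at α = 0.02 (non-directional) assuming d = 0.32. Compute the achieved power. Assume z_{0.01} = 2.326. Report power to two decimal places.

power ≈ 0.70

For two equal groups, power = Φ(d·√(n/2) − z_{α/2}).
d·√(n/2) = 0.32 × √(160/2) = 0.32 × 8.944 = 2.862.
z_β = 2.862 − 2.326 = 0.536.
Power = Φ(0.536) = 0.704.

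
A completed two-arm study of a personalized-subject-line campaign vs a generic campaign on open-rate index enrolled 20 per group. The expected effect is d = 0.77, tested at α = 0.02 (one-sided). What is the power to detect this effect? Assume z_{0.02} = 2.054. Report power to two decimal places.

power ≈ 0.65

For two equal groups, power = Φ(d·√(n/2) − z_{α}).
d·√(n/2) = 0.77 × √(20/2) = 0.77 × 3.162 = 2.435.
z_β = 2.435 − 2.054 = 0.381.
Power = Φ(0.381) = 0.648.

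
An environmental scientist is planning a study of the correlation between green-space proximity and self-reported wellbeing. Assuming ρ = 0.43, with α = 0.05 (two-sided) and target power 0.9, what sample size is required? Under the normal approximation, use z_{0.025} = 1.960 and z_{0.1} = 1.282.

n = 53

Fisher's z: C = ½·ln((1+r)/(1−r)) = ½·ln(2.5088) = 0.4599.
n = ((z_{α/2} + z_β)/C)² + 3.
(1.960 + 1.282) / 0.4599 = 3.242 / 0.4599 = 7.049.
n = 7.049² + 3 = 49.69 + 3 = 52.7.
Round up.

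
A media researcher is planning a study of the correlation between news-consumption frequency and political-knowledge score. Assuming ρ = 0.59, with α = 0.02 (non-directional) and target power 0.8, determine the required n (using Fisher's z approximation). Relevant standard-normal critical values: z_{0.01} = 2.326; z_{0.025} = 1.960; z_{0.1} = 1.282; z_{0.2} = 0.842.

Fisher's z: C = ½·ln((1+r)/(1−r)) = ½·ln(3.8780) = 0.6777.
n = ((z_{α/2} + z_β)/C)² + 3.
(2.326 + 0.842) / 0.6777 = 3.168 / 0.6777 = 4.675.
n = 4.675² + 3 = 21.85 + 3 = 24.9.
Round up.

n = 25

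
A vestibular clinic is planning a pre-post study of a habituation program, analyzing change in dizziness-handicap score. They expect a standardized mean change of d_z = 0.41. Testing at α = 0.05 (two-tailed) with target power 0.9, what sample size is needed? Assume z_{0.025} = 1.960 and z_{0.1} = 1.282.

For a paired (one-sample on differences) test: n = ((z_{α/2} + z_β) / d)².
z_{α/2} + z_β = 1.960 + 1.282 = 3.242.
n = (3.242 / 0.41)² = 7.907² = 62.53.
Round up.

n = 63 pairs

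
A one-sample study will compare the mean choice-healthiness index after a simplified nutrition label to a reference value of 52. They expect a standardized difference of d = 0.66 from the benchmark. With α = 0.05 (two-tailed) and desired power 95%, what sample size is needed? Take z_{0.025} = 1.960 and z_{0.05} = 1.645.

For a one-sample test: n = ((z_{α/2} + z_β) / d)².
z_{α/2} + z_β = 1.960 + 1.645 = 3.605.
n = (3.605 / 0.66)² = 5.462² = 29.83.
Round up.

n = 30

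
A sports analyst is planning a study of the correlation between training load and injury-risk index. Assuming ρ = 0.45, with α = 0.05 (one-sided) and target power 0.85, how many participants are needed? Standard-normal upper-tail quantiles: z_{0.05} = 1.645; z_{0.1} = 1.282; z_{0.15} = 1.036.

n = 34

Fisher's z: C = ½·ln((1+r)/(1−r)) = ½·ln(2.6364) = 0.4847.
n = ((z_{α} + z_β)/C)² + 3.
(1.645 + 1.036) / 0.4847 = 2.681 / 0.4847 = 5.531.
n = 5.531² + 3 = 30.59 + 3 = 33.6.
Round up.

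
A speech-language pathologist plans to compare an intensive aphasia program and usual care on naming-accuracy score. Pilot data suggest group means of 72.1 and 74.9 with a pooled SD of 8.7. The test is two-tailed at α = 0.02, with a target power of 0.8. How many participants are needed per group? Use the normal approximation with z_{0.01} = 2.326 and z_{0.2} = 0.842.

n = 194 per group

Cohen's d = |M₁ − M₂| / SD_pooled = |72.1 − 74.9| / 8.7 = 2.8 / 8.7 = 0.322.
For two independent groups with equal n: n = 2·((z_{α/2} + z_β) / d)².
z_{α/2} + z_β = 2.326 + 0.842 = 3.168.
n = 2 × (3.168 / 0.322)² = 2 × 9.839² = 2 × 96.80 = 193.6.
Round up to the next whole participant.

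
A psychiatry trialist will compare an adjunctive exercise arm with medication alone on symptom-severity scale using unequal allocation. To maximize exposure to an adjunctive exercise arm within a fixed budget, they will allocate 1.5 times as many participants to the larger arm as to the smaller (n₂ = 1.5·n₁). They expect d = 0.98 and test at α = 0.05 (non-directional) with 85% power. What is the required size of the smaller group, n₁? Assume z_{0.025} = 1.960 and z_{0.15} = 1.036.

With allocation ratio k = n₂/n₁ = 1.5, Var(x̄₁−x̄₂) = σ²(1/n₁ + 1/(k·n₁)) = σ²·(k+1)/(k·n₁).
So n₁ = (1 + 1/k)·((z_{α/2} + z_β)/d)² = 1.667 × (2.996/0.98)².
n₁ = 1.667 × 9.35 = 15.6.
Round up: n₁ = 16, giving n₂ = 1.5 × 16 = 24.

n₁ = 16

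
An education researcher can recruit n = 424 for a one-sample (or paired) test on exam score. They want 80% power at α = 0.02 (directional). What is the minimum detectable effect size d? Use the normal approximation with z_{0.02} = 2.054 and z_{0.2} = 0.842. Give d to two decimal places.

For a single sample (or paired design) of n = 424: d_min = (z_{α} + z_β)/√n.
z-sum = 2.054 + 0.842 = 2.896.
d_min = 2.896 / √424 = 2.896 / 20.591 = 0.141.

d_min ≈ 0.14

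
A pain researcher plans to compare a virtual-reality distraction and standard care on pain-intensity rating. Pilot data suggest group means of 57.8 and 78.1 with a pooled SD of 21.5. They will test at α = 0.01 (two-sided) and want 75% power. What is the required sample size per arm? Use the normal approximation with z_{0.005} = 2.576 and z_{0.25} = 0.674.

Cohen's d = |M₁ − M₂| / SD_pooled = |57.8 − 78.1| / 21.5 = 20.3 / 21.5 = 0.944.
For two independent groups with equal n: n = 2·((z_{α/2} + z_β) / d)².
z_{α/2} + z_β = 2.576 + 0.674 = 3.250.
n = 2 × (3.250 / 0.944)² = 2 × 3.443² = 2 × 11.85 = 23.7.
Round up to the next whole participant.

n = 24 per group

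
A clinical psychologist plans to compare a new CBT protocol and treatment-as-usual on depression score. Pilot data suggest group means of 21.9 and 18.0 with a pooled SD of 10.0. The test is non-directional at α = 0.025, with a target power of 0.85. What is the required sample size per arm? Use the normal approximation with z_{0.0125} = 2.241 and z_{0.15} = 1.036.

Cohen's d = |M₁ − M₂| / SD_pooled = |21.9 − 18.0| / 10.0 = 3.9 / 10.0 = 0.390.
For two independent groups with equal n: n = 2·((z_{α/2} + z_β) / d)².
z_{α/2} + z_β = 2.241 + 1.036 = 3.277.
n = 2 × (3.277 / 0.390)² = 2 × 8.403² = 2 × 70.60 = 141.2.
Round up to the next whole participant.

n = 142 per group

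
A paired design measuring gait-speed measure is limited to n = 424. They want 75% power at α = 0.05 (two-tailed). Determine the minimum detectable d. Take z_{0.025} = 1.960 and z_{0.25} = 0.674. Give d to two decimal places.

d_min ≈ 0.13

For a single sample (or paired design) of n = 424: d_min = (z_{α/2} + z_β)/√n.
z-sum = 1.960 + 0.674 = 2.634.
d_min = 2.634 / √424 = 2.634 / 20.591 = 0.128.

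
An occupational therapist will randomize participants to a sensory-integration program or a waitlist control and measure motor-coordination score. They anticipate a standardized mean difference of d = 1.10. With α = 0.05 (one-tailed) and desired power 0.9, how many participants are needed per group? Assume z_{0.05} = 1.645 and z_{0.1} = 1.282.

For two independent groups with equal n: n = 2·((z_{α} + z_β) / d)².
z_{α} + z_β = 1.645 + 1.282 = 2.927.
n = 2 × (2.927 / 1.10)² = 2 × 2.661² = 2 × 7.08 = 14.2.
Round up to the next whole participant.

n = 15 per group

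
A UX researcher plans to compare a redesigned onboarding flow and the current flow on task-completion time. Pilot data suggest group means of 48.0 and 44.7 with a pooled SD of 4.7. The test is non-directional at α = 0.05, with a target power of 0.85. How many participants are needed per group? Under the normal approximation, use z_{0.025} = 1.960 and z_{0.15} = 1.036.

Cohen's d = |M₁ − M₂| / SD_pooled = |48.0 − 44.7| / 4.7 = 3.3 / 4.7 = 0.702.
For two independent groups with equal n: n = 2·((z_{α/2} + z_β) / d)².
z_{α/2} + z_β = 1.960 + 1.036 = 2.996.
n = 2 × (2.996 / 0.702)² = 2 × 4.268² = 2 × 18.21 = 36.4.
Round up to the next whole participant.

n = 37 per group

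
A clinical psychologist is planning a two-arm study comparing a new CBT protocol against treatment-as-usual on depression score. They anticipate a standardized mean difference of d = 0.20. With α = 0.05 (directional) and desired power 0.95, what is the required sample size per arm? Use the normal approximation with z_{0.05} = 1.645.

For two independent groups with equal n: n = 2·((z_{α} + z_β) / d)².
z_{α} + z_β = 1.645 + 1.645 = 3.290.
n = 2 × (3.290 / 0.20)² = 2 × 16.450² = 2 × 270.60 = 541.2.
Round up to the next whole participant.

n = 542 per group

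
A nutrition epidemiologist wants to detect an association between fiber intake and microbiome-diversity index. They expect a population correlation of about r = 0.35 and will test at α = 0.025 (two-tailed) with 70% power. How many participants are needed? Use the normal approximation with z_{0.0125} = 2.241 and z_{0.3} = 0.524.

n = 61

Fisher's z: C = ½·ln((1+r)/(1−r)) = ½·ln(2.0769) = 0.3654.
n = ((z_{α/2} + z_β)/C)² + 3.
(2.241 + 0.524) / 0.3654 = 2.765 / 0.3654 = 7.567.
n = 7.567² + 3 = 57.26 + 3 = 60.3.
Round up.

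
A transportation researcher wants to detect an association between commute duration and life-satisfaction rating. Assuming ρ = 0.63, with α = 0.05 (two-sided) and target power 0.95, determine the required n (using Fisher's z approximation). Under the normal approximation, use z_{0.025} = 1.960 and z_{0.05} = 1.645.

Fisher's z: C = ½·ln((1+r)/(1−r)) = ½·ln(4.4054) = 0.7414.
n = ((z_{α/2} + z_β)/C)² + 3.
(1.960 + 1.645) / 0.7414 = 3.605 / 0.7414 = 4.862.
n = 4.862² + 3 = 23.64 + 3 = 26.6.
Round up.

n = 27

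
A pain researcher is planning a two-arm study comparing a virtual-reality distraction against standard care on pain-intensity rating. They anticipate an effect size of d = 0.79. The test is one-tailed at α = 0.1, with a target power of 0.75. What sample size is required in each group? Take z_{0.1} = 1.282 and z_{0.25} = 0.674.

n = 13 per group

For two independent groups with equal n: n = 2·((z_{α} + z_β) / d)².
z_{α} + z_β = 1.282 + 0.674 = 1.956.
n = 2 × (1.956 / 0.79)² = 2 × 2.476² = 2 × 6.13 = 12.3.
Round up to the next whole participant.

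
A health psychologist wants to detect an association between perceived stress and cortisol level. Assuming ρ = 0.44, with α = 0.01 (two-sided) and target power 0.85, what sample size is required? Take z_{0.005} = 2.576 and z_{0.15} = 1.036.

n = 62

Fisher's z: C = ½·ln((1+r)/(1−r)) = ½·ln(2.5714) = 0.4722.
n = ((z_{α/2} + z_β)/C)² + 3.
(2.576 + 1.036) / 0.4722 = 3.612 / 0.4722 = 7.649.
n = 7.649² + 3 = 58.51 + 3 = 61.5.
Round up.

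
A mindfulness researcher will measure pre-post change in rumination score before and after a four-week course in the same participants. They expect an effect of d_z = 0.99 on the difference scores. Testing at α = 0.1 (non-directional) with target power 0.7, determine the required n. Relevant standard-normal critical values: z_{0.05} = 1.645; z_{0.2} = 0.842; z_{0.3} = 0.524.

n = 5 pairs

For a paired (one-sample on differences) test: n = ((z_{α/2} + z_β) / d)².
z_{α/2} + z_β = 1.645 + 0.524 = 2.169.
n = (2.169 / 0.99)² = 2.191² = 4.80.
Round up.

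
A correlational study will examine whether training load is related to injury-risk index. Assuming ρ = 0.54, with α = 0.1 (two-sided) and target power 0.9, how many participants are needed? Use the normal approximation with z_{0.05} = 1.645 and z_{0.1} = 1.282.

n = 27

Fisher's z: C = ½·ln((1+r)/(1−r)) = ½·ln(3.3478) = 0.6042.
n = ((z_{α/2} + z_β)/C)² + 3.
(1.645 + 1.282) / 0.6042 = 2.927 / 0.6042 = 4.844.
n = 4.844² + 3 = 23.47 + 3 = 26.5.
Round up.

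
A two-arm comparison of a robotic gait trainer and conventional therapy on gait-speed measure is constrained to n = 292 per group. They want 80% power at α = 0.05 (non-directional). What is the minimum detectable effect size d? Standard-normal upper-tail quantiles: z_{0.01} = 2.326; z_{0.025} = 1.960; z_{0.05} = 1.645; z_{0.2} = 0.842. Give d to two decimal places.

d_min ≈ 0.23

For two independent groups of n = 292 each: d_min = (z_{α/2} + z_β)·√(2/n).
z-sum = 1.960 + 0.842 = 2.802.
d_min = 2.802 × √(2/292) = 2.802 × 0.0828 = 0.232.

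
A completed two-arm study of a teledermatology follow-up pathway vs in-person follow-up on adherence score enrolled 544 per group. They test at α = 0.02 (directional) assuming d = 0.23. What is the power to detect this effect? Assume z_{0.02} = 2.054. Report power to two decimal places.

power ≈ 0.96

For two equal groups, power = Φ(d·√(n/2) − z_{α}).
d·√(n/2) = 0.23 × √(544/2) = 0.23 × 16.492 = 3.793.
z_β = 3.793 − 2.054 = 1.739.
Power = Φ(1.739) = 0.959.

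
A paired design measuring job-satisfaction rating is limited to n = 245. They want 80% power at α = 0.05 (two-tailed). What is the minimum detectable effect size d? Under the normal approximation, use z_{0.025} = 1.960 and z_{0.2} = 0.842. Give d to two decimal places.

For a single sample (or paired design) of n = 245: d_min = (z_{α/2} + z_β)/√n.
z-sum = 1.960 + 0.842 = 2.802.
d_min = 2.802 / √245 = 2.802 / 15.652 = 0.179.

d_min ≈ 0.18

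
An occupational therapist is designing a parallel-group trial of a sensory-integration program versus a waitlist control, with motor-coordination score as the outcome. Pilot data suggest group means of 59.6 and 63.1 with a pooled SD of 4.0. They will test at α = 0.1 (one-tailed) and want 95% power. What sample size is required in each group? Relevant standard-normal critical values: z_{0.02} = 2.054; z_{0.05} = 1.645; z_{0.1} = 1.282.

n = 23 per group

Cohen's d = |M₁ − M₂| / SD_pooled = |59.6 − 63.1| / 4.0 = 3.5 / 4.0 = 0.875.
For two independent groups with equal n: n = 2·((z_{α} + z_β) / d)².
z_{α} + z_β = 1.282 + 1.645 = 2.927.
n = 2 × (2.927 / 0.875)² = 2 × 3.345² = 2 × 11.19 = 22.4.
Round up to the next whole participant.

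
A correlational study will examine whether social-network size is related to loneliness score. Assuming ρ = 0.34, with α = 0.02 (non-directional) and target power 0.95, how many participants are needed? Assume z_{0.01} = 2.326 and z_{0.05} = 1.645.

Fisher's z: C = ½·ln((1+r)/(1−r)) = ½·ln(2.0303) = 0.3541.
n = ((z_{α/2} + z_β)/C)² + 3.
(2.326 + 1.645) / 0.3541 = 3.971 / 0.3541 = 11.214.
n = 11.214² + 3 = 125.76 + 3 = 128.8.
Round up.

n = 129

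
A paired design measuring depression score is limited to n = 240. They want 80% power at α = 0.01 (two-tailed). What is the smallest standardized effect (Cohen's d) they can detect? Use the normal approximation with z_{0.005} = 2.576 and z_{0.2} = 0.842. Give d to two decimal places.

For a single sample (or paired design) of n = 240: d_min = (z_{α/2} + z_β)/√n.
z-sum = 2.576 + 0.842 = 3.418.
d_min = 3.418 / √240 = 3.418 / 15.492 = 0.221.

d_min ≈ 0.22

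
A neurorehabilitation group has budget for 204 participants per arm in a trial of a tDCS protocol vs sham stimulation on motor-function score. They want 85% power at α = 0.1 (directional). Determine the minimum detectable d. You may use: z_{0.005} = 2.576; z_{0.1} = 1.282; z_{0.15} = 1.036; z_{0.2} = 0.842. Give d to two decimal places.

d_min ≈ 0.23

For two independent groups of n = 204 each: d_min = (z_{α} + z_β)·√(2/n).
z-sum = 1.282 + 1.036 = 2.318.
d_min = 2.318 × √(2/204) = 2.318 × 0.0990 = 0.230.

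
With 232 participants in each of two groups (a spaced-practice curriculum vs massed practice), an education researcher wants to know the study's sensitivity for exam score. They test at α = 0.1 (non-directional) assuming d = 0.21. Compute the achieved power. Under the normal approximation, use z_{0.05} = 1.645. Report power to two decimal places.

power ≈ 0.73

For two equal groups, power = Φ(d·√(n/2) − z_{α/2}).
d·√(n/2) = 0.21 × √(232/2) = 0.21 × 10.770 = 2.262.
z_β = 2.262 − 1.645 = 0.617.
Power = Φ(0.617) = 0.731.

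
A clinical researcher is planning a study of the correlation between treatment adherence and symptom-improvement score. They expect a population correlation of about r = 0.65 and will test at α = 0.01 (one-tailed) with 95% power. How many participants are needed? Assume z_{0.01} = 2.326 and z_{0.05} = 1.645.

n = 30

Fisher's z: C = ½·ln((1+r)/(1−r)) = ½·ln(4.7143) = 0.7753.
n = ((z_{α} + z_β)/C)² + 3.
(2.326 + 1.645) / 0.7753 = 3.971 / 0.7753 = 5.122.
n = 5.122² + 3 = 26.23 + 3 = 29.2.
Round up.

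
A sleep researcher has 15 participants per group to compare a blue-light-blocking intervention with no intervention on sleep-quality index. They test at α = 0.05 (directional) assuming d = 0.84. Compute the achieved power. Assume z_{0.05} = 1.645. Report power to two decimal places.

power ≈ 0.74

For two equal groups, power = Φ(d·√(n/2) − z_{α}).
d·√(n/2) = 0.84 × √(15/2) = 0.84 × 2.739 = 2.300.
z_β = 2.300 − 1.645 = 0.655.
Power = Φ(0.655) = 0.744.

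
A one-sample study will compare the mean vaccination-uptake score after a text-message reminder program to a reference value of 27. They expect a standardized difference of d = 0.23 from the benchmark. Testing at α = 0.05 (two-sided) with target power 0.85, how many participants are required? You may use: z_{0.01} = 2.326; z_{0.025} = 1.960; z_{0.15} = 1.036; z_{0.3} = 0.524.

n = 170

For a one-sample test: n = ((z_{α/2} + z_β) / d)².
z_{α/2} + z_β = 1.960 + 1.036 = 2.996.
n = (2.996 / 0.23)² = 13.026² = 169.68.
Round up.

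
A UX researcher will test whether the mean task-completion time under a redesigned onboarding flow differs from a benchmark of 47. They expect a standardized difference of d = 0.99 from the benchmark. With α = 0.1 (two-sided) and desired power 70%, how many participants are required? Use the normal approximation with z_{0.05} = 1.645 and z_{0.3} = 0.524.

For a one-sample test: n = ((z_{α/2} + z_β) / d)².
z_{α/2} + z_β = 1.645 + 0.524 = 2.169.
n = (2.169 / 0.99)² = 2.191² = 4.80.
Round up.

n = 5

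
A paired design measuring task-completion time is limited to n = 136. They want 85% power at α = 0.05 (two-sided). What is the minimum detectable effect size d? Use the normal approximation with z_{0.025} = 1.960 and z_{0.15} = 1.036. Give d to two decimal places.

For a single sample (or paired design) of n = 136: d_min = (z_{α/2} + z_β)/√n.
z-sum = 1.960 + 1.036 = 2.996.
d_min = 2.996 / √136 = 2.996 / 11.662 = 0.257.

d_min ≈ 0.26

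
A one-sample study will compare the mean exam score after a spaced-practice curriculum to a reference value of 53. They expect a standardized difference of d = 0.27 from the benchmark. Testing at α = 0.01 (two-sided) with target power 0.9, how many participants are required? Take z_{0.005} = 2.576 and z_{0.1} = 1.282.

n = 205

For a one-sample test: n = ((z_{α/2} + z_β) / d)².
z_{α/2} + z_β = 2.576 + 1.282 = 3.858.
n = (3.858 / 0.27)² = 14.289² = 204.17.
Round up.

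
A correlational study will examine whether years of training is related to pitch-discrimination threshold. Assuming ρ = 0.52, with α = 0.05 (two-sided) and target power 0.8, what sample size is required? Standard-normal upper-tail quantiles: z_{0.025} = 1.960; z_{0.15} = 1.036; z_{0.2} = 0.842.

Fisher's z: C = ½·ln((1+r)/(1−r)) = ½·ln(3.1667) = 0.5763.
n = ((z_{α/2} + z_β)/C)² + 3.
(1.960 + 0.842) / 0.5763 = 2.802 / 0.5763 = 4.862.
n = 4.862² + 3 = 23.64 + 3 = 26.6.
Round up.

n = 27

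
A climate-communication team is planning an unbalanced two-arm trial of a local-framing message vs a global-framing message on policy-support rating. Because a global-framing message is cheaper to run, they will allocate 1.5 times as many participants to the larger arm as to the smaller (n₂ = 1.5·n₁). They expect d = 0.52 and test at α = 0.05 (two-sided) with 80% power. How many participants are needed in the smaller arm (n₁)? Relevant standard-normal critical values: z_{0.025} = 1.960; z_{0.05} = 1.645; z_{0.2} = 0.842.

With allocation ratio k = n₂/n₁ = 1.5, Var(x̄₁−x̄₂) = σ²(1/n₁ + 1/(k·n₁)) = σ²·(k+1)/(k·n₁).
So n₁ = (1 + 1/k)·((z_{α/2} + z_β)/d)² = 1.667 × (2.802/0.52)².
n₁ = 1.667 × 29.04 = 48.4.
Round up: n₁ = 49, giving n₂ = ⌈1.5 × 49⌉ = ⌈73.5⌉ = 74.

n₁ = 49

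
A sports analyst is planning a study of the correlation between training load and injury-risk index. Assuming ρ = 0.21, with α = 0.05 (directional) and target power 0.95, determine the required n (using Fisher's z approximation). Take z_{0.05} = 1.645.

Fisher's z: C = ½·ln((1+r)/(1−r)) = ½·ln(1.5316) = 0.2132.
n = ((z_{α} + z_β)/C)² + 3.
(1.645 + 1.645) / 0.2132 = 3.290 / 0.2132 = 15.432.
n = 15.432² + 3 = 238.13 + 3 = 241.1.
Round up.

n = 242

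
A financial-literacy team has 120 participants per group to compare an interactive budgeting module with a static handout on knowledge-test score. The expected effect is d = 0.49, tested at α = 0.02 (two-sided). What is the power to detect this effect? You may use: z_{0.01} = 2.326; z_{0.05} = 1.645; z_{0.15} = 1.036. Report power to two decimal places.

power ≈ 0.93

For two equal groups, power = Φ(d·√(n/2) − z_{α/2}).
d·√(n/2) = 0.49 × √(120/2) = 0.49 × 7.746 = 3.796.
z_β = 3.796 − 2.326 = 1.470.
Power = Φ(1.470) = 0.929.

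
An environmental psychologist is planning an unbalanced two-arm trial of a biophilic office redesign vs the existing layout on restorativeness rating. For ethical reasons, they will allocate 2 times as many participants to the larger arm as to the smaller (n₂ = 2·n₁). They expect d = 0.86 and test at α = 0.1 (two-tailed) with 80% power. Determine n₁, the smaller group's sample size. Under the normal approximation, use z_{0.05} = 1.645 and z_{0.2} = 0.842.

n₁ = 13

With allocation ratio k = n₂/n₁ = 2, Var(x̄₁−x̄₂) = σ²(1/n₁ + 1/(k·n₁)) = σ²·(k+1)/(k·n₁).
So n₁ = (1 + 1/k)·((z_{α/2} + z_β)/d)² = 1.500 × (2.487/0.86)².
n₁ = 1.500 × 8.36 = 12.5.
Round up: n₁ = 13, giving n₂ = 2 × 13 = 26.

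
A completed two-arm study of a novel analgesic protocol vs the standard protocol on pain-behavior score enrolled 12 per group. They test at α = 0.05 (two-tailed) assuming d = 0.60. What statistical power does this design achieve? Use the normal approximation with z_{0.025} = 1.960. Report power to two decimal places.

For two equal groups, power = Φ(d·√(n/2) − z_{α/2}).
d·√(n/2) = 0.60 × √(12/2) = 0.60 × 2.449 = 1.470.
z_β = 1.470 − 1.960 = -0.490.
Power = Φ(-0.490) = 0.312.

power ≈ 0.31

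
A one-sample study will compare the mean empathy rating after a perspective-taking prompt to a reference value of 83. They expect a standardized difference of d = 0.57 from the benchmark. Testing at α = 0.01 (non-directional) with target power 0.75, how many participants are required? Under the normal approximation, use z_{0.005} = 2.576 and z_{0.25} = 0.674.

For a one-sample test: n = ((z_{α/2} + z_β) / d)².
z_{α/2} + z_β = 2.576 + 0.674 = 3.250.
n = (3.250 / 0.57)² = 5.702² = 32.51.
Round up.

n = 33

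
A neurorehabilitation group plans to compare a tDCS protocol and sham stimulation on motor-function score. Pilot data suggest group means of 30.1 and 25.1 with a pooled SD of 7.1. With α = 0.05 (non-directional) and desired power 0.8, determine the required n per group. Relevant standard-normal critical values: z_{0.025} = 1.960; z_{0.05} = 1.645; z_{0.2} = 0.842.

n = 32 per group

Cohen's d = |M₁ − M₂| / SD_pooled = |30.1 − 25.1| / 7.1 = 5.0 / 7.1 = 0.704.
For two independent groups with equal n: n = 2·((z_{α/2} + z_β) / d)².
z_{α/2} + z_β = 1.960 + 0.842 = 2.802.
n = 2 × (2.802 / 0.704)² = 2 × 3.980² = 2 × 15.84 = 31.7.
Round up to the next whole participant.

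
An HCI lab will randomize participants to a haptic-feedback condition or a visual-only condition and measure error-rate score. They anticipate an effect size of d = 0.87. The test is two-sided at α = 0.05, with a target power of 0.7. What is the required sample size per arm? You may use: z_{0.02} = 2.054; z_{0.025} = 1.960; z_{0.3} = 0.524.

n = 17 per group

For two independent groups with equal n: n = 2·((z_{α/2} + z_β) / d)².
z_{α/2} + z_β = 1.960 + 0.524 = 2.484.
n = 2 × (2.484 / 0.87)² = 2 × 2.855² = 2 × 8.15 = 16.3.
Round up to the next whole participant.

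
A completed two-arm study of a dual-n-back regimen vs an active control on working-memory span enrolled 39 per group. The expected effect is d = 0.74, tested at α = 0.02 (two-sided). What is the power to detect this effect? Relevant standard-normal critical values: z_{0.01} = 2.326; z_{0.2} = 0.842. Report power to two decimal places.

power ≈ 0.83

For two equal groups, power = Φ(d·√(n/2) − z_{α/2}).
d·√(n/2) = 0.74 × √(39/2) = 0.74 × 4.416 = 3.268.
z_β = 3.268 − 2.326 = 0.942.
Power = Φ(0.942) = 0.827.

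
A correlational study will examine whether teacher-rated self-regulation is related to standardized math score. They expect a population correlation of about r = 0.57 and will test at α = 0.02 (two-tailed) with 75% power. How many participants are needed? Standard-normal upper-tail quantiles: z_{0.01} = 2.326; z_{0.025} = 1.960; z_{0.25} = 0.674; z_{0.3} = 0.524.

Fisher's z: C = ½·ln((1+r)/(1−r)) = ½·ln(3.6512) = 0.6475.
n = ((z_{α/2} + z_β)/C)² + 3.
(2.326 + 0.674) / 0.6475 = 3.000 / 0.6475 = 4.633.
n = 4.633² + 3 = 21.47 + 3 = 24.5.
Round up.

n = 25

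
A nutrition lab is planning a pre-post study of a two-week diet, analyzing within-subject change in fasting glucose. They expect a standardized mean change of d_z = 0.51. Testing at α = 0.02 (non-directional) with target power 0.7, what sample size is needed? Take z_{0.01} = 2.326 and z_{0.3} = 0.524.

For a paired (one-sample on differences) test: n = ((z_{α/2} + z_β) / d)².
z_{α/2} + z_β = 2.326 + 0.524 = 2.850.
n = (2.850 / 0.51)² = 5.588² = 31.23.
Round up.

n = 32 pairs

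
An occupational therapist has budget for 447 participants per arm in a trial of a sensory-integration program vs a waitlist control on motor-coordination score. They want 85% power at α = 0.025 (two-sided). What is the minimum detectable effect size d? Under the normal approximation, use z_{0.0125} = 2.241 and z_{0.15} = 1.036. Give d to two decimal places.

For two independent groups of n = 447 each: d_min = (z_{α/2} + z_β)·√(2/n).
z-sum = 2.241 + 1.036 = 3.277.
d_min = 3.277 × √(2/447) = 3.277 × 0.0669 = 0.219.

d_min ≈ 0.22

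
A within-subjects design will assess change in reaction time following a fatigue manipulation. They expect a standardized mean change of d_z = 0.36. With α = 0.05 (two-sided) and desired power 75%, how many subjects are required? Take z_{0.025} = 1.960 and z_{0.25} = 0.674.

For a paired (one-sample on differences) test: n = ((z_{α/2} + z_β) / d)².
z_{α/2} + z_β = 1.960 + 0.674 = 2.634.
n = (2.634 / 0.36)² = 7.317² = 53.53.
Round up.

n = 54 pairs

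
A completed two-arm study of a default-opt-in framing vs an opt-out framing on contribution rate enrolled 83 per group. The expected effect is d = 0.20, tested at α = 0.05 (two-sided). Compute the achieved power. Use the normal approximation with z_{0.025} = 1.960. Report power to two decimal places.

For two equal groups, power = Φ(d·√(n/2) − z_{α/2}).
d·√(n/2) = 0.20 × √(83/2) = 0.20 × 6.442 = 1.288.
z_β = 1.288 − 1.960 = -0.672.
Power = Φ(-0.672) = 0.251.

power ≈ 0.25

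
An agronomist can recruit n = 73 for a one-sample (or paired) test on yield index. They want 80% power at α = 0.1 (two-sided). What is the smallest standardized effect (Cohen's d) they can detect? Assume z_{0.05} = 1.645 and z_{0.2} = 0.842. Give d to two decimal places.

For a single sample (or paired design) of n = 73: d_min = (z_{α/2} + z_β)/√n.
z-sum = 1.645 + 0.842 = 2.487.
d_min = 2.487 / √73 = 2.487 / 8.544 = 0.291.

d_min ≈ 0.29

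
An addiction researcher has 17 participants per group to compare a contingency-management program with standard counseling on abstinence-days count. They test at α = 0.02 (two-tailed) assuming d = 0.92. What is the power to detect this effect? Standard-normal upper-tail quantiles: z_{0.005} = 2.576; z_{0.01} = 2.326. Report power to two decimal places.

power ≈ 0.64

For two equal groups, power = Φ(d·√(n/2) − z_{α/2}).
d·√(n/2) = 0.92 × √(17/2) = 0.92 × 2.915 = 2.682.
z_β = 2.682 − 2.326 = 0.356.
Power = Φ(0.356) = 0.639.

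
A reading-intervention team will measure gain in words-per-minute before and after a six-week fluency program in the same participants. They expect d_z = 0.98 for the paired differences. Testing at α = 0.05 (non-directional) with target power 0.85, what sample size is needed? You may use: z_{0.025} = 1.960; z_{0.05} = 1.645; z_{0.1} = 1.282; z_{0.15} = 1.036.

n = 10 pairs

For a paired (one-sample on differences) test: n = ((z_{α/2} + z_β) / d)².
z_{α/2} + z_β = 1.960 + 1.036 = 2.996.
n = (2.996 / 0.98)² = 3.057² = 9.35.
Round up.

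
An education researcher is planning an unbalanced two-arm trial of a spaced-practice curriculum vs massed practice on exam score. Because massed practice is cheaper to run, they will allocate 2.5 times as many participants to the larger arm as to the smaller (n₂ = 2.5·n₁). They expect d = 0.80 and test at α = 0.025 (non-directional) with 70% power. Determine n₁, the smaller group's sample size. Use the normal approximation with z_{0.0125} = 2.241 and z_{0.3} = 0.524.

With allocation ratio k = n₂/n₁ = 2.5, Var(x̄₁−x̄₂) = σ²(1/n₁ + 1/(k·n₁)) = σ²·(k+1)/(k·n₁).
So n₁ = (1 + 1/k)·((z_{α/2} + z_β)/d)² = 1.400 × (2.765/0.80)².
n₁ = 1.400 × 11.95 = 16.7.
Round up: n₁ = 17, giving n₂ = ⌈2.5 × 17⌉ = ⌈42.5⌉ = 43.

n₁ = 17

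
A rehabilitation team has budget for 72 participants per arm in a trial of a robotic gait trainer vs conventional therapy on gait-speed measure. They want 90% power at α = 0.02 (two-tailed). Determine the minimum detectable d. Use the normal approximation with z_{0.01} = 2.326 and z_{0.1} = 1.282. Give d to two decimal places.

d_min ≈ 0.60

For two independent groups of n = 72 each: d_min = (z_{α/2} + z_β)·√(2/n).
z-sum = 2.326 + 1.282 = 3.608.
d_min = 3.608 × √(2/72) = 3.608 × 0.1667 = 0.601.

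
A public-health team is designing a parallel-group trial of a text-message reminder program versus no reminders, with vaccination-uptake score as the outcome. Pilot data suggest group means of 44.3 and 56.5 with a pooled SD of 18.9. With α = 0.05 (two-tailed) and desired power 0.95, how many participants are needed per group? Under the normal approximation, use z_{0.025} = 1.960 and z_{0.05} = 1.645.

Cohen's d = |M₁ − M₂| / SD_pooled = |44.3 − 56.5| / 18.9 = 12.2 / 18.9 = 0.646.
For two independent groups with equal n: n = 2·((z_{α/2} + z_β) / d)².
z_{α/2} + z_β = 1.960 + 1.645 = 3.605.
n = 2 × (3.605 / 0.646)² = 2 × 5.580² = 2 × 31.14 = 62.3.
Round up to the next whole participant.

n = 63 per group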